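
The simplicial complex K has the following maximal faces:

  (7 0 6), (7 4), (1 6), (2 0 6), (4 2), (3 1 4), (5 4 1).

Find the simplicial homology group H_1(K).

Order the vertices as 0 < 1 < 2 < 3 < 4 < 5 < 6 < 7. Listing each simplex with vertices in this order, K has dimension 2 with simplices:

  0-simplices (8): [0], [1], [2], [3], [4], [5], [6], [7]
  1-simplices (13): [0,2], [0,6], [0,7], [1,3], [1,4], [1,5], [1,6], [2,4], [2,6], [3,4], [4,5], [4,7], [6,7]
  2-simplices (4): [0,2,6], [0,6,7], [1,3,4], [1,4,5]

so the chain groups are C_0 ≅ Z^8, C_1 ≅ Z^13, C_2 ≅ Z^4.

The boundary map ∂_1: C_1 → C_0 maps an edge to its endpoints' difference, ∂[p,q] = q − p.
The 8×13 boundary matrix has rank 7 and Smith normal form diag(1,1,1,1,1,1,1).

Boundary ∂_2: C_2 → C_1 sends each 2-simplex [p,q,r] to [q,r] − [p,r] + [p,q]. For instance
  ∂[1,4,5] = [4,5] − [1,5] + [1,4],
  ∂[0,6,7] = [6,7] − [0,7] + [0,6].
The 13×4 boundary matrix has rank 4 and Smith normal form diag(1,1,1,1).

From H_k ≅ ker(∂_k) / im(∂_{k+1}) we obtain:

  H_1: rank ker ∂_1 − rank ∂_2 = (13 − 7) − 4 = 2, and the invariant factors of ∂_2 are all 1, so H_1 ≅ Z^2.

H_1 = Z^2.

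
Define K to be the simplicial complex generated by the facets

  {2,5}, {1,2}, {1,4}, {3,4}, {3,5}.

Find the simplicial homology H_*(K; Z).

K has 5 vertices, 5 edges.
rank ∂_0 = 0, rank ∂_1 = 4 ⇒ b_0 = 5 − 0 − 4 = 1; all invariant factors of ∂_1 are 1 so no torsion. So H_0 = Z.
rank ∂_1 = 4, rank ∂_2 = 0 ⇒ b_1 = 5 − 4 − 0 = 1. So H_1 = Z.

H_0 = Z,  H_1 = Z.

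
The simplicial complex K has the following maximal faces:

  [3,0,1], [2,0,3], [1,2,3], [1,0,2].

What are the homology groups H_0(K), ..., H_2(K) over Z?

H_0 = Z,  H_1 = 0,  H_2 = Z.

We work with the vertex ordering 0 < 1 < 2 < 3. The simplices of K, each written with vertices in increasing order, are:

  0-simplices (4): [0], [1], [2], [3]
  1-simplices (6): [0,1], [0,2], [0,3], [1,2], [1,3], [2,3]
  2-simplices (4): [0,1,2], [0,1,3], [0,2,3], [1,2,3]

so the chain groups are C_0 ≅ Z^4, C_1 ≅ Z^6, C_2 ≅ Z^4.

The boundary map ∂_1: C_1 → C_0 sends each edge [p,q] (with p < q) to q − p.
The resulting 4×6 matrix has rank 3, and its Smith normal form has invariant factors (1,1,1).

∂_2: C_2 → C_1 maps a triangle to the signed sum of its edges. For instance
  ∂[0,1,2] = [1,2] − [0,2] + [0,1],
  ∂[1,2,3] = [2,3] − [1,3] + [1,2].
This gives a 6×4 integer matrix of rank 3; reducing to Smith normal form yields diagonal entries (1,1,1).

Now H_k = ker ∂_k / im ∂_{k+1}, so:

  H_0: rank C_0 − rank ∂_1 = 4 − 3 = 1, and the invariant factors of ∂_1 are all 1, so H_0 ≅ Z.
  H_1: rank ker ∂_1 − rank ∂_2 = (6 − 3) − 3 = 0, and the invariant factors of ∂_2 are all 1, so H_1 ≅ 0.
  H_2: rank ker ∂_2 − rank ∂_3 = (4 − 3) − 0 = 1, and there is no ∂_3, so H_2 ≅ Z.

(K is a triangulation of the 2-sphere S^2.)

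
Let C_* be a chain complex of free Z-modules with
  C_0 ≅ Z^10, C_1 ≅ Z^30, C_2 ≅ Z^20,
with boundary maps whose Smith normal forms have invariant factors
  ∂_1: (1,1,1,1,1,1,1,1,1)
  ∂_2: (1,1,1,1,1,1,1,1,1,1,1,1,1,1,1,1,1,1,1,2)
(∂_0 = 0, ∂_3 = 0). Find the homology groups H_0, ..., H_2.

H_0 = Z,  H_1 = Z ⊕ Z/2,  H_2 = 0.

H_0: b_0 = 10 − 0 − 9 = 1; torsion from ∂_1 factors > 1: none. So H_0 = Z.
H_1: b_1 = 30 − 9 − 20 = 1; torsion from ∂_2 factors > 1: [2]. So H_1 = Z ⊕ Z/2.
H_2: b_2 = 20 − 20 − 0 = 0; torsion from ∂_3 factors > 1: none. So H_2 = 0.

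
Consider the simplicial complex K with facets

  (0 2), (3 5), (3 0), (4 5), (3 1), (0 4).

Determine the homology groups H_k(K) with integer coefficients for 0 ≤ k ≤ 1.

Fix the vertex order 0 < 1 < 2 < 3 < 4 < 5 and write every simplex with vertices in increasing order. Then dim K = 1 and the simplices of K are:

  0-simplices (6): [0], [1], [2], [3], [4], [5]
  1-simplices (6): [0,2], [0,3], [0,4], [1,3], [3,5], [4,5]

giving chain groups C_0 ≅ Z^6, C_1 ≅ Z^6.

Boundary ∂_1: C_1 → C_0 sends each edge [p,q] (with p < q) to q − p.
As a 6×6 matrix over Z this has rank 5, with invariant factors (1,1,1,1,1).

From H_k ≅ ker(∂_k) / im(∂_{k+1}) we obtain:

  H_0: rank C_0 − rank ∂_1 = 6 − 5 = 1, and the invariant factors of ∂_1 are all 1, so H_0 = Z.
  H_1: rank ker ∂_1 − rank ∂_2 = (6 − 5) − 0 = 1, and there is no ∂_2, so H_1 = Z.

As a check, the Euler characteristic is 6 − 6 = 0, which agrees with 1 − 1 = 0.

H_0 ≅ Z,  H_1 ≅ Z.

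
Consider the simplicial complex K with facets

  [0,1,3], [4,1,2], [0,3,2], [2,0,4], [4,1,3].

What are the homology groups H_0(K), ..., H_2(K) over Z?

H_0 = Z,  H_1 = Z,  H_2 = 0.

Take the total order 0 < 1 < 2 < 3 < 4 on the vertex set. Then K (dimension 2) consists of the simplices:

  0-simplices (5): [0], [1], [2], [3], [4]
  1-simplices (10): [0,1], [0,2], [0,3], [0,4], [1,2], [1,3], [1,4], [2,3], [2,4], [3,4]
  2-simplices (5): [0,1,3], [0,2,3], [0,2,4], [1,2,4], [1,3,4]

so the chain groups are C_0 ≅ Z^5, C_1 ≅ Z^10, C_2 ≅ Z^5.

The boundary map ∂_1: C_1 → C_0 maps an edge to its endpoints' difference, ∂[p,q] = q − p.
As a 5×10 matrix over Z this has rank 4, with invariant factors (1,1,1,1).

The boundary map ∂_2: C_2 → C_1 acts by ∂[p,q,r] = [q,r] − [p,r] + [p,q]. For instance
  ∂[0,1,3] = [1,3] − [0,3] + [0,1],
  ∂[1,3,4] = [3,4] − [1,4] + [1,3].
As a 10×5 matrix over Z this has rank 5, with invariant factors (1,1,1,1,1).

From H_k ≅ ker(∂_k) / im(∂_{k+1}) we obtain:

  H_0: rank C_0 − rank ∂_1 = 5 − 4 = 1, and the invariant factors of ∂_1 are all 1, so H_0 ≅ Z.
  H_1: rank ker ∂_1 − rank ∂_2 = (10 − 4) − 5 = 1, and the invariant factors of ∂_2 are all 1, so H_1 ≅ Z.
  H_2: rank ker ∂_2 − rank ∂_3 = (5 − 5) − 0 = 0, and there is no ∂_3, so H_2 ≅ 0.

As a check, the Euler characteristic is 5 − 10 + 5 = 0, which agrees with 1 − 1 + 0 = 0.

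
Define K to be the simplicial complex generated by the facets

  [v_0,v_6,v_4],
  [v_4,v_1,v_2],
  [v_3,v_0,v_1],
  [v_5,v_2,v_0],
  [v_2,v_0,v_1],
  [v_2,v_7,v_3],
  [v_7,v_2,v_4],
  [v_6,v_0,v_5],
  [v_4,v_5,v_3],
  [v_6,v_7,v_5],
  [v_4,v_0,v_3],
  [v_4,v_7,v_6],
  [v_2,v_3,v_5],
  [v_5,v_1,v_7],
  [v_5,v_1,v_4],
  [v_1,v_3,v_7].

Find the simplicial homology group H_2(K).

Take the total order v_0 < v_1 < v_2 < v_3 < v_4 < v_5 < v_6 < v_7 on the vertex set. Then K (dimension 2) consists of the simplices:

  0-simplices (8): [v_0], [v_1], [v_2], [v_3], [v_4], [v_5], [v_6], [v_7]
  1-simplices (24): (24 of them)
  2-simplices (16): (16 of them)

Hence C_0 ≅ Z^8, C_1 ≅ Z^24, C_2 ≅ Z^16.

Boundary ∂_1: C_1 → C_0 is given by ∂[p,q] = [q] − [p].
As a 8×24 matrix over Z this has rank 7, with invariant factors (1,1,1,1,1,1,1).

Boundary ∂_2: C_2 → C_1 sends each 2-simplex [p,q,r] to [q,r] − [p,r] + [p,q]. For instance
  ∂[v_0,v_1,v_2] = [v_1,v_2] − [v_0,v_2] + [v_0,v_1],
  ∂[v_0,v_5,v_6] = [v_5,v_6] − [v_0,v_6] + [v_0,v_5].
The 24×16 boundary matrix has rank 15 and Smith normal form diag(1,1,1,1,1,1,1,1,1,1,1,1,1,1,1).

Computing H_k = (kernel of ∂_k) / (image of ∂_{k+1}):

  H_2: rank ker ∂_2 − rank ∂_3 = (16 − 15) − 0 = 1, and there is no ∂_3, so H_2 ≅ Z.

H_2 = Z.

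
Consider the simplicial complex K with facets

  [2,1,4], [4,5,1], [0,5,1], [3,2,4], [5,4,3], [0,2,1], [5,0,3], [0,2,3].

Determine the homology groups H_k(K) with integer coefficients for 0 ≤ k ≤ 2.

K has 6 vertices, 12 edges, 8 triangles.
rank ∂_0 = 0, rank ∂_1 = 5 ⇒ b_0 = 6 − 0 − 5 = 1; all invariant factors of ∂_1 are 1 so no torsion. So H_0 = Z.
rank ∂_1 = 5, rank ∂_2 = 7 ⇒ b_1 = 12 − 5 − 7 = 0; all invariant factors of ∂_2 are 1 so no torsion. So H_1 = 0.
rank ∂_2 = 7, rank ∂_3 = 0 ⇒ b_2 = 8 − 7 − 0 = 1. So H_2 = Z.

H_0 = Z,  H_1 = 0,  H_2 = Z.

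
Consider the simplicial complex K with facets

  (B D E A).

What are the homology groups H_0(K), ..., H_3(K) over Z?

H_0 ≅ Z,  H_1 = 0,  H_2 = 0,  H_3 = 0.

Take the total order A < B < D < E on the vertex set. Then K (dimension 3) consists of the simplices:

  0-simplices (4): A, B, D, E
  1-simplices (6): AB, AD, AE, BD, BE, DE
  2-simplices (4): ABD, ABE, ADE, BDE
  3-simplices (1): ABDE

so the chain groups are C_0 ≅ Z^4, C_1 ≅ Z^6, C_2 ≅ Z^4, C_3 ≅ Z^1.

Boundary ∂_1: C_1 → C_0 maps an edge to its endpoints' difference, ∂[p,q] = q − p.
The resulting 4×6 matrix has rank 3, and its Smith normal form has invariant factors (1,1,1).

The boundary map ∂_2: C_2 → C_1 maps a triangle to the signed sum of its edges. For instance
  ∂ABD = BD − AD + AB,
  ∂BDE = DE − BE + BD.
This gives a 6×4 integer matrix of rank 3; reducing to Smith normal form yields diagonal entries (1,1,1).

Boundary ∂_3: C_3 → C_2 sends each 3-simplex σ to the alternating sum Σ_i (−1)^i (σ with its i-th vertex removed). For instance
  ∂ABDE = BDE − ADE + ABE − ABD.
The resulting 4×1 matrix has rank 1, and its Smith normal form has invariant factors (1).

Reading off H_k = ker ∂_k / im ∂_{k+1}:

  H_0: rank C_0 − rank ∂_1 = 4 − 3 = 1, and the invariant factors of ∂_1 are all 1, so H_0 = Z.
  H_1: rank ker ∂_1 − rank ∂_2 = (6 − 3) − 3 = 0, and the invariant factors of ∂_2 are all 1, so H_1 = 0.
  H_2: rank ker ∂_2 − rank ∂_3 = (4 − 3) − 1 = 0, and the invariant factors of ∂_3 are all 1, so H_2 = 0.
  H_3: rank ker ∂_3 − rank ∂_4 = (1 − 1) − 0 = 0, and there is no ∂_4, so H_3 = 0.

(K is a triangulation of the 3-simplex.)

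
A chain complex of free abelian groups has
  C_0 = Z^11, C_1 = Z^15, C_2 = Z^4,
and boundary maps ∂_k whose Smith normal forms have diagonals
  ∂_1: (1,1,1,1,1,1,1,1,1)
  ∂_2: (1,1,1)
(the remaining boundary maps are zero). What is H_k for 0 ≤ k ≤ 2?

H_0 ≅ Z^2,  H_1 ≅ Z^3,  H_2 ≅ Z.

H_0: b_0 = 11 − 0 − 9 = 2; torsion from ∂_1 factors > 1: none. So H_0 ≅ Z^2.
H_1: b_1 = 15 − 9 − 3 = 3; torsion from ∂_2 factors > 1: none. So H_1 ≅ Z^3.
H_2: b_2 = 4 − 3 − 0 = 1; torsion from ∂_3 factors > 1: none. So H_2 ≅ Z.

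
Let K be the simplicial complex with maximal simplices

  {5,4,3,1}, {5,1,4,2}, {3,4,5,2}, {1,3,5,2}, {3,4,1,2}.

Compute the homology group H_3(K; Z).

H_3 = Z.

We work with the vertex ordering 1 < 2 < 3 < 4 < 5. The simplices of K, each written with vertices in increasing order, are:

  0-simplices (5): [1], [2], [3], [4], [5]
  1-simplices (10): [1,2], [1,3], [1,4], [1,5], [2,3], [2,4], [2,5], [3,4], [3,5], [4,5]
  2-simplices (10): [1,2,3], [1,2,4], [1,2,5], [1,3,4], [1,3,5], [1,4,5], [2,3,4], [2,3,5], [2,4,5], [3,4,5]
  3-simplices (5): [1,2,3,4], [1,2,3,5], [1,2,4,5], [1,3,4,5], [2,3,4,5]

so the chain groups are C_0 ≅ Z^5, C_1 ≅ Z^10, C_2 ≅ Z^10, C_3 ≅ Z^5.

The boundary map ∂_1: C_1 → C_0 sends each edge [p,q] (with p < q) to q − p. For instance
  ∂[2,4] = [4] − [2].
The resulting 5×10 matrix has rank 4, and its Smith normal form has invariant factors (1,1,1,1).

Boundary ∂_2: C_2 → C_1 acts by ∂[p,q,r] = [q,r] − [p,r] + [p,q]. For instance
  ∂[2,3,5] = [3,5] − [2,5] + [2,3],
  ∂[1,4,5] = [4,5] − [1,5] + [1,4].
This gives a 10×10 integer matrix of rank 6; reducing to Smith normal form yields diagonal entries (1,1,1,1,1,1).

The boundary map ∂_3: C_3 → C_2 sends each 3-simplex σ to the alternating sum Σ_i (−1)^i (σ with its i-th vertex removed). For instance
  ∂[2,3,4,5] = [3,4,5] − [2,4,5] + [2,3,5] − [2,3,4],
  ∂[1,3,4,5] = [3,4,5] − [1,4,5] + [1,3,5] − [1,3,4].
This gives a 10×5 integer matrix of rank 4; reducing to Smith normal form yields diagonal entries (1,1,1,1).

From H_k ≅ ker(∂_k) / im(∂_{k+1}) we obtain:

  H_3: rank ker ∂_3 − rank ∂_4 = (5 − 4) − 0 = 1, and there is no ∂_4, so H_3 = Z.

(K is a triangulation of the 3-sphere S^3.)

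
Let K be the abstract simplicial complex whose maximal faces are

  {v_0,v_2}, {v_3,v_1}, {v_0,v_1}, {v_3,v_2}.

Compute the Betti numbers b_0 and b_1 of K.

b_0 = 1, b_1 = 1.

We work with the vertex ordering v_0 < v_1 < v_2 < v_3. The simplices of K, each written with vertices in increasing order, are:

  0-simplices (4): [v_0], [v_1], [v_2], [v_3]
  1-simplices (4): [v_0,v_1], [v_0,v_2], [v_1,v_3], [v_2,v_3]

so the chain groups are C_0 ≅ Z^4, C_1 ≅ Z^4.

The boundary map ∂_1: C_1 → C_0 sends each edge [p,q] (with p < q) to q − p.
This gives a 4×4 integer matrix of rank 3; reducing to Smith normal form yields diagonal entries (1,1,1).

Reading off H_k = ker ∂_k / im ∂_{k+1}:

  H_0: rank C_0 − rank ∂_1 = 4 − 3 = 1, and the invariant factors of ∂_1 are all 1, so H_0 ≅ Z.
  H_1: rank ker ∂_1 − rank ∂_2 = (4 − 3) − 0 = 1, and there is no ∂_2, so H_1 ≅ Z.

Hence the Betti numbers are b_0 = 1, b_1 = 1.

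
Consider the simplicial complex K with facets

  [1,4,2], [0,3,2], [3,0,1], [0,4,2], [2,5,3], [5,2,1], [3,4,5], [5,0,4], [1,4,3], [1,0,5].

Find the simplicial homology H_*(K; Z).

H_0 ≅ Z,  H_1 ≅ Z/2,  H_2 = 0.

Fix the vertex order 0 < 1 < 2 < 3 < 4 < 5 and write every simplex with vertices in increasing order. Then dim K = 2 and the simplices of K are:

  0-simplices (6): [0], [1], [2], [3], [4], [5]
  1-simplices (15): [0,1], [0,2], [0,3], [0,4], [0,5], [1,2], [1,3], [1,4], [1,5], [2,3], [2,4], [2,5], [3,4], [3,5], [4,5]
  2-simplices (10): [0,1,3], [0,1,5], [0,2,3], [0,2,4], [0,4,5], [1,2,4], [1,2,5], [1,3,4], [2,3,5], [3,4,5]

giving chain groups C_0 ≅ Z^6, C_1 ≅ Z^15, C_2 ≅ Z^10.

Boundary ∂_1: C_1 → C_0 sends each edge [p,q] (with p < q) to q − p.
As a 6×15 matrix over Z this has rank 5, with invariant factors (1,1,1,1,1).

Boundary ∂_2: C_2 → C_1 sends each 2-simplex [p,q,r] to [q,r] − [p,r] + [p,q]. For instance
  ∂[1,2,5] = [2,5] − [1,5] + [1,2],
  ∂[1,2,4] = [2,4] − [1,4] + [1,2].
This gives a 15×10 integer matrix of rank 10; reducing to Smith normal form yields diagonal entries (1,1,1,1,1,1,1,1,1,2).

Reading off H_k = ker ∂_k / im ∂_{k+1}:

  H_0: rank C_0 − rank ∂_1 = 6 − 5 = 1, and the invariant factors of ∂_1 are all 1, so H_0 = Z.
  H_1: rank ker ∂_1 − rank ∂_2 = (15 − 5) − 10 = 0, and ∂_2 has invariant factor 2 > 1, so H_1 = Z/2.
  H_2: rank ker ∂_2 − rank ∂_3 = (10 − 10) − 0 = 0, and there is no ∂_3, so H_2 = 0.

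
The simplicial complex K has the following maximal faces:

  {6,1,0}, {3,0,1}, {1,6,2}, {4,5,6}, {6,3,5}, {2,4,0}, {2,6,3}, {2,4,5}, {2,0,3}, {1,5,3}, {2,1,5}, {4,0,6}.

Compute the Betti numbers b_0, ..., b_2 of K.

b_0 = 1, b_1 = 0, b_2 = 0.

K has 7 vertices, 18 edges, 12 triangles.
rank ∂_0 = 0, rank ∂_1 = 6 ⇒ b_0 = 7 − 0 − 6 = 1; all invariant factors of ∂_1 are 1 so no torsion. So H_0 ≅ Z.
rank ∂_1 = 6, rank ∂_2 = 12 ⇒ b_1 = 18 − 6 − 12 = 0; ∂_2 has invariant factor(s) [2] giving torsion. So H_1 ≅ Z/2Z.
rank ∂_2 = 12, rank ∂_3 = 0 ⇒ b_2 = 12 − 12 − 0 = 0. So H_2 ≅ 0.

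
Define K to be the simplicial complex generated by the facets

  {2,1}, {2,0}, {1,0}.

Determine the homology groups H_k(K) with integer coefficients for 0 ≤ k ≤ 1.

Order the vertices as 0 < 1 < 2. Listing each simplex with vertices in this order, K has dimension 1 with simplices:

  0-simplices (3): [0], [1], [2]
  1-simplices (3): [0,1], [0,2], [1,2]

Hence C_0 ≅ Z^3, C_1 ≅ Z^3.

The boundary map ∂_1: C_1 → C_0 is given by ∂[p,q] = [q] − [p]. For instance
  ∂[1,2] = [2] − [1].
As a 3×3 matrix over Z this has rank 2, with invariant factors (1,1).

Computing H_k = (kernel of ∂_k) / (image of ∂_{k+1}):

  H_0: rank C_0 − rank ∂_1 = 3 − 2 = 1, and the invariant factors of ∂_1 are all 1, so H_0 ≅ Z.
  H_1: rank ker ∂_1 − rank ∂_2 = (3 − 2) − 0 = 1, and there is no ∂_2, so H_1 ≅ Z.

As a check, the Euler characteristic is 3 − 3 = 0, which agrees with 1 − 1 = 0.

H_0 = Z,  H_1 = Z.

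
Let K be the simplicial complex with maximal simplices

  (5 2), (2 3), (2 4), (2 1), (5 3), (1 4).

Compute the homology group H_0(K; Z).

Fix the vertex order 1 < 2 < 3 < 4 < 5 and write every simplex with vertices in increasing order. Then dim K = 1 and the simplices of K are:

  0-simplices (5): [1], [2], [3], [4], [5]
  1-simplices (6): [1,2], [1,4], [2,3], [2,4], [2,5], [3,5]

giving chain groups C_0 ≅ Z^5, C_1 ≅ Z^6.

∂_1: C_1 → C_0 maps an edge to its endpoints' difference, ∂[p,q] = q − p.
The resulting 5×6 matrix has rank 4, and its Smith normal form has invariant factors (1,1,1,1).

Reading off H_k = ker ∂_k / im ∂_{k+1}:

  H_0: rank C_0 − rank ∂_1 = 5 − 4 = 1, and the invariant factors of ∂_1 are all 1, so H_0 ≅ Z.

H_0 = Z.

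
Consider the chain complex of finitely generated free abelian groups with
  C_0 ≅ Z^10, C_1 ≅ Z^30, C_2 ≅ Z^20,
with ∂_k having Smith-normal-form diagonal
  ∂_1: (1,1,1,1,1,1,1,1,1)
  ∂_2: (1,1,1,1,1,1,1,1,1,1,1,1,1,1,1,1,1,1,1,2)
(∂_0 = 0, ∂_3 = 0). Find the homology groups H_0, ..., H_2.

H_0: b_0 = 10 − 0 − 9 = 1; torsion from ∂_1 factors > 1: none. So H_0 = Z.
H_1: b_1 = 30 − 9 − 20 = 1; torsion from ∂_2 factors > 1: [2]. So H_1 = Z ⊕ Z/2Z.
H_2: b_2 = 20 − 20 − 0 = 0; torsion from ∂_3 factors > 1: none. So H_2 = 0.

H_0 = Z,  H_1 = Z ⊕ Z/2Z,  H_2 = 0.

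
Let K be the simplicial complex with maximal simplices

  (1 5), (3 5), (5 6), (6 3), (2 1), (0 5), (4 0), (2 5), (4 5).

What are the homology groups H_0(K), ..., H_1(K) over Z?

We work with the vertex ordering 0 < 1 < 2 < 3 < 4 < 5 < 6. The simplices of K, each written with vertices in increasing order, are:

  0-simplices (7): [0], [1], [2], [3], [4], [5], [6]
  1-simplices (9): [0,4], [0,5], [1,2], [1,5], [2,5], [3,5], [3,6], [4,5], [5,6]

giving chain groups C_0 ≅ Z^7, C_1 ≅ Z^9.

Boundary ∂_1: C_1 → C_0 is given by ∂[p,q] = [q] − [p]. For instance
  ∂[0,4] = [4] − [0].
The 7×9 boundary matrix has rank 6 and Smith normal form diag(1,1,1,1,1,1).

Now H_k = ker ∂_k / im ∂_{k+1}, so:

  H_0: rank C_0 − rank ∂_1 = 7 − 6 = 1, and the invariant factors of ∂_1 are all 1, so H_0 ≅ Z.
  H_1: rank ker ∂_1 − rank ∂_2 = (9 − 6) − 0 = 3, and there is no ∂_2, so H_1 ≅ Z^3.

(K is a triangulation of a wedge of 3 circles.)

H_0 ≅ Z,  H_1 ≅ Z^3.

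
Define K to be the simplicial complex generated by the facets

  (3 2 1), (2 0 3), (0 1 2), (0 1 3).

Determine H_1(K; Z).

K has 4 vertices, 6 edges, 4 triangles.
rank ∂_1 = 3, rank ∂_2 = 3 ⇒ b_1 = 6 − 3 − 3 = 0; all invariant factors of ∂_2 are 1 so no torsion. So H_1 ≅ 0.

H_1 = 0.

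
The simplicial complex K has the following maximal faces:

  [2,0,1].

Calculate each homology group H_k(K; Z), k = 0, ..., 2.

H_0 = Z,  H_1 = 0,  H_2 = 0.

Order the vertices as 0 < 1 < 2. Listing each simplex with vertices in this order, K has dimension 2 with simplices:

  0-simplices (3): [0], [1], [2]
  1-simplices (3): [0,1], [0,2], [1,2]
  2-simplices (1): [0,1,2]

giving chain groups C_0 ≅ Z^3, C_1 ≅ Z^3, C_2 ≅ Z^1.

∂_1: C_1 → C_0 sends each edge [p,q] (with p < q) to q − p.
The resulting 3×3 matrix has rank 2, and its Smith normal form has invariant factors (1,1).

The boundary map ∂_2: C_2 → C_1 acts by ∂[p,q,r] = [q,r] − [p,r] + [p,q]. For instance
  ∂[0,1,2] = [1,2] − [0,2] + [0,1].
The resulting 3×1 matrix has rank 1, and its Smith normal form has invariant factors (1).

Now H_k = ker ∂_k / im ∂_{k+1}, so:

  H_0: rank C_0 − rank ∂_1 = 3 − 2 = 1, and the invariant factors of ∂_1 are all 1, so H_0 = Z.
  H_1: rank ker ∂_1 − rank ∂_2 = (3 − 2) − 1 = 0, and the invariant factors of ∂_2 are all 1, so H_1 = 0.
  H_2: rank ker ∂_2 − rank ∂_3 = (1 − 1) − 0 = 0, and there is no ∂_3, so H_2 = 0.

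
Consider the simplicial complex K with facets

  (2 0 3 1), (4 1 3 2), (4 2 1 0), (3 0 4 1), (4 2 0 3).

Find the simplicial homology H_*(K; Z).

H_0 ≅ Z,  H_1 = 0,  H_2 = 0,  H_3 ≅ Z.

Take the total order 0 < 1 < 2 < 3 < 4 on the vertex set. Then K (dimension 3) consists of the simplices:

  0-simplices (5): [0], [1], [2], [3], [4]
  1-simplices (10): [0,1], [0,2], [0,3], [0,4], [1,2], [1,3], [1,4], [2,3], [2,4], [3,4]
  2-simplices (10): [0,1,2], [0,1,3], [0,1,4], [0,2,3], [0,2,4], [0,3,4], [1,2,3], [1,2,4], [1,3,4], [2,3,4]
  3-simplices (5): [0,1,2,3], [0,1,2,4], [0,1,3,4], [0,2,3,4], [1,2,3,4]

giving chain groups C_0 ≅ Z^5, C_1 ≅ Z^10, C_2 ≅ Z^10, C_3 ≅ Z^5.

The boundary map ∂_1: C_1 → C_0 maps an edge to its endpoints' difference, ∂[p,q] = q − p.
The 5×10 boundary matrix has rank 4 and Smith normal form diag(1,1,1,1).

The boundary map ∂_2: C_2 → C_1 acts by ∂[p,q,r] = [q,r] − [p,r] + [p,q]. For instance
  ∂[1,2,4] = [2,4] − [1,4] + [1,2],
  ∂[2,3,4] = [3,4] − [2,4] + [2,3].
The resulting 10×10 matrix has rank 6, and its Smith normal form has invariant factors (1,1,1,1,1,1).

∂_3: C_3 → C_2 sends each 3-simplex σ to the alternating sum Σ_i (−1)^i (σ with its i-th vertex removed). For instance
  ∂[0,1,2,3] = [1,2,3] − [0,2,3] + [0,1,3] − [0,1,2],
  ∂[1,2,3,4] = [2,3,4] − [1,3,4] + [1,2,4] − [1,2,3].
As a 10×5 matrix over Z this has rank 4, with invariant factors (1,1,1,1).

Computing H_k = (kernel of ∂_k) / (image of ∂_{k+1}):

  H_0: rank C_0 − rank ∂_1 = 5 − 4 = 1, and the invariant factors of ∂_1 are all 1, so H_0 = Z.
  H_1: rank ker ∂_1 − rank ∂_2 = (10 − 4) − 6 = 0, and the invariant factors of ∂_2 are all 1, so H_1 = 0.
  H_2: rank ker ∂_2 − rank ∂_3 = (10 − 6) − 4 = 0, and the invariant factors of ∂_3 are all 1, so H_2 = 0.
  H_3: rank ker ∂_3 − rank ∂_4 = (5 − 4) − 0 = 1, and there is no ∂_4, so H_3 = Z.

As a check, the Euler characteristic is 5 − 10 + 10 − 5 = 0, which agrees with 1 − 0 + 0 − 1 = 0.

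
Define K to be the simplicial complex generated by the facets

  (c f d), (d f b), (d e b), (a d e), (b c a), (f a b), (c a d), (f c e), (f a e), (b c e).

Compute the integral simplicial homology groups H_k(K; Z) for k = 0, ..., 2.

K has 6 vertices, 15 edges, 10 triangles.
rank ∂_0 = 0, rank ∂_1 = 5 ⇒ b_0 = 6 − 0 − 5 = 1; all invariant factors of ∂_1 are 1 so no torsion. So H_0 = Z.
rank ∂_1 = 5, rank ∂_2 = 10 ⇒ b_1 = 15 − 5 − 10 = 0; ∂_2 has invariant factor(s) [2] giving torsion. So H_1 = Z/2.
rank ∂_2 = 10, rank ∂_3 = 0 ⇒ b_2 = 10 − 10 − 0 = 0. So H_2 = 0.

H_0 ≅ Z,  H_1 ≅ Z/2,  H_2 = 0.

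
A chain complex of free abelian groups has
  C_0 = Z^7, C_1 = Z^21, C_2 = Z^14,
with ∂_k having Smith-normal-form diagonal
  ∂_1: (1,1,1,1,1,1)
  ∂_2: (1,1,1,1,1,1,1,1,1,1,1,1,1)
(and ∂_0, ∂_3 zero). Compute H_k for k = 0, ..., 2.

H_0 = Z,  H_1 = Z^2,  H_2 = Z.

H_0: b_0 = 7 − 0 − 6 = 1; torsion from ∂_1 factors > 1: none. So H_0 = Z.
H_1: b_1 = 21 − 6 − 13 = 2; torsion from ∂_2 factors > 1: none. So H_1 = Z^2.
H_2: b_2 = 14 − 13 − 0 = 1; torsion from ∂_3 factors > 1: none. So H_2 = Z.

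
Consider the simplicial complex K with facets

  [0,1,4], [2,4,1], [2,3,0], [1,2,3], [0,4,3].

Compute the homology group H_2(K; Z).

H_2 ≅ 0.

Take the total order 0 < 1 < 2 < 3 < 4 on the vertex set. Then K (dimension 2) consists of the simplices:

  0-simplices (5): [0], [1], [2], [3], [4]
  1-simplices (10): [0,1], [0,2], [0,3], [0,4], [1,2], [1,3], [1,4], [2,3], [2,4], [3,4]
  2-simplices (5): [0,1,4], [0,2,3], [0,3,4], [1,2,3], [1,2,4]

so the chain groups are C_0 ≅ Z^5, C_1 ≅ Z^10, C_2 ≅ Z^5.

The boundary map ∂_1: C_1 → C_0 is given by ∂[p,q] = [q] − [p]. For instance
  ∂[1,4] = [4] − [1].
The 5×10 boundary matrix has rank 4 and Smith normal form diag(1,1,1,1).

∂_2: C_2 → C_1 sends each 2-simplex [p,q,r] to [q,r] − [p,r] + [p,q]. For instance
  ∂[1,2,4] = [2,4] − [1,4] + [1,2],
  ∂[0,1,4] = [1,4] − [0,4] + [0,1].
The 10×5 boundary matrix has rank 5 and Smith normal form diag(1,1,1,1,1).

Reading off H_k = ker ∂_k / im ∂_{k+1}:

  H_2: rank ker ∂_2 − rank ∂_3 = (5 − 5) − 0 = 0, and there is no ∂_3, so H_2 ≅ 0.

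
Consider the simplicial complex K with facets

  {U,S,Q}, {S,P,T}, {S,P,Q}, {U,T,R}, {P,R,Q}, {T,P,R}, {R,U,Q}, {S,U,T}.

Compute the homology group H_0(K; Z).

H_0 = Z.

Fix the vertex order P < Q < R < S < T < U and write every simplex with vertices in increasing order. Then dim K = 2 and the simplices of K are:

  0-simplices (6): P, Q, R, S, T, U
  1-simplices (12): PQ, PR, PS, PT, QR, QS, QU, RT, RU, ST, SU, TU
  2-simplices (8): PQR, PQS, PRT, PST, QRU, QSU, RTU, STU

so the chain groups are C_0 ≅ Z^6, C_1 ≅ Z^12, C_2 ≅ Z^8.

Boundary ∂_1: C_1 → C_0 sends each edge [p,q] (with p < q) to q − p.
As a 6×12 matrix over Z this has rank 5, with invariant factors (1,1,1,1,1).

∂_2: C_2 → C_1 maps a triangle to the signed sum of its edges. For instance
  ∂QRU = RU − QU + QR,
  ∂PRT = RT − PT + PR.
The 12×8 boundary matrix has rank 7 and Smith normal form diag(1,1,1,1,1,1,1).

From H_k ≅ ker(∂_k) / im(∂_{k+1}) we obtain:

  H_0: rank C_0 − rank ∂_1 = 6 − 5 = 1, and the invariant factors of ∂_1 are all 1, so H_0 ≅ Z.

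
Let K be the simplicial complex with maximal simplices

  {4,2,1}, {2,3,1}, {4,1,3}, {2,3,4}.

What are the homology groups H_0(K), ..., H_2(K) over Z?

Take the total order 1 < 2 < 3 < 4 on the vertex set. Then K (dimension 2) consists of the simplices:

  0-simplices (4): [1], [2], [3], [4]
  1-simplices (6): [1,2], [1,3], [1,4], [2,3], [2,4], [3,4]
  2-simplices (4): [1,2,3], [1,2,4], [1,3,4], [2,3,4]

giving chain groups C_0 ≅ Z^4, C_1 ≅ Z^6, C_2 ≅ Z^4.

The boundary map ∂_1: C_1 → C_0 is given by ∂[p,q] = [q] − [p]. For instance
  ∂[3,4] = [4] − [3].
The 4×6 boundary matrix has rank 3 and Smith normal form diag(1,1,1).

The boundary map ∂_2: C_2 → C_1 maps a triangle to the signed sum of its edges. For instance
  ∂[1,3,4] = [3,4] − [1,4] + [1,3],
  ∂[1,2,4] = [2,4] − [1,4] + [1,2].
As a 6×4 matrix over Z this has rank 3, with invariant factors (1,1,1).

Computing H_k = (kernel of ∂_k) / (image of ∂_{k+1}):

  H_0: rank C_0 − rank ∂_1 = 4 − 3 = 1, and the invariant factors of ∂_1 are all 1, so H_0 = Z.
  H_1: rank ker ∂_1 − rank ∂_2 = (6 − 3) − 3 = 0, and the invariant factors of ∂_2 are all 1, so H_1 = 0.
  H_2: rank ker ∂_2 − rank ∂_3 = (4 − 3) − 0 = 1, and there is no ∂_3, so H_2 = Z.

As a check, the Euler characteristic is 4 − 6 + 4 = 2, which agrees with 1 − 0 + 1 = 2.

H_0 ≅ Z,  H_1 = 0,  H_2 ≅ Z.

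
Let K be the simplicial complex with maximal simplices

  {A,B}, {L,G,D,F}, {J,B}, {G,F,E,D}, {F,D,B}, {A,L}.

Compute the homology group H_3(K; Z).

We work with the vertex ordering A < B < D < E < F < G < J < L. The simplices of K, each written with vertices in increasing order, are:

  0-simplices (8): A, B, D, E, F, G, J, L
  1-simplices (14): AB, AL, BD, BF, BJ, DE, DF, DG, DL, EF, EG, FG, FL, GL
  2-simplices (8): BDF, DEF, DEG, DFG, DFL, DGL, EFG, FGL
  3-simplices (2): DEFG, DFGL

giving chain groups C_0 ≅ Z^8, C_1 ≅ Z^14, C_2 ≅ Z^8, C_3 ≅ Z^2.

Boundary ∂_1: C_1 → C_0 is given by ∂[p,q] = [q] − [p]. For instance
  ∂AL = L − A.
As a 8×14 matrix over Z this has rank 7, with invariant factors (1,1,1,1,1,1,1).

∂_2: C_2 → C_1 maps a triangle to the signed sum of its edges. For instance
  ∂FGL = GL − FL + FG,
  ∂EFG = FG − EG + EF.
The 14×8 boundary matrix has rank 6 and Smith normal form diag(1,1,1,1,1,1).

The boundary map ∂_3: C_3 → C_2 sends each 3-simplex σ to the alternating sum Σ_i (−1)^i (σ with its i-th vertex removed). For instance
  ∂DEFG = EFG − DFG + DEG − DEF,
  ∂DFGL = FGL − DGL + DFL − DFG.
The 8×2 boundary matrix has rank 2 and Smith normal form diag(1,1).

Computing H_k = (kernel of ∂_k) / (image of ∂_{k+1}):

  H_3: rank ker ∂_3 − rank ∂_4 = (2 − 2) − 0 = 0, and there is no ∂_4, so H_3 = 0.

H_3 = 0.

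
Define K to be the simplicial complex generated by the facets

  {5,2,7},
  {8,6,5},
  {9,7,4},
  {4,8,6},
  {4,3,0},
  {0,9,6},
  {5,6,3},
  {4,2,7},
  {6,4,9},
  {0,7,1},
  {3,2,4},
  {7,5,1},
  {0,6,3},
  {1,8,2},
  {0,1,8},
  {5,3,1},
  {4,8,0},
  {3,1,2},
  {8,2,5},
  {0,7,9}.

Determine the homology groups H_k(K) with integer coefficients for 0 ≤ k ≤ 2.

Take the total order 0 < 1 < 2 < 3 < 4 < 5 < 6 < 7 < 8 < 9 on the vertex set. Then K (dimension 2) consists of the simplices:

  0-simplices (10): [0], [1], [2], [3], [4], [5], [6], [7], [8], [9]
  1-simplices (30): (30 of them)
  2-simplices (20): (20 of them)

giving chain groups C_0 ≅ Z^10, C_1 ≅ Z^30, C_2 ≅ Z^20.

∂_1: C_1 → C_0 sends each edge [p,q] (with p < q) to q − p.
The 10×30 boundary matrix has rank 9 and Smith normal form diag(1,1,1,1,1,1,1,1,1).

∂_2: C_2 → C_1 maps a triangle to the signed sum of its edges. For instance
  ∂[2,5,8] = [5,8] − [2,8] + [2,5],
  ∂[1,2,3] = [2,3] − [1,3] + [1,2].
The resulting 30×20 matrix has rank 20, and its Smith normal form has invariant factors (1,1,1,1,1,1,1,1,1,1,1,1,1,1,1,1,1,1,1,2).

Reading off H_k = ker ∂_k / im ∂_{k+1}:

  H_0: rank C_0 − rank ∂_1 = 10 − 9 = 1, and the invariant factors of ∂_1 are all 1, so H_0 ≅ Z.
  H_1: rank ker ∂_1 − rank ∂_2 = (30 − 9) − 20 = 1, and ∂_2 has invariant factor 2 > 1, so H_1 ≅ Z ⊕ Z/2Z.
  H_2: rank ker ∂_2 − rank ∂_3 = (20 − 20) − 0 = 0, and there is no ∂_3, so H_2 ≅ 0.

(K is a triangulation of the Klein bottle.)

H_0 ≅ Z,  H_1 ≅ Z ⊕ Z/2Z,  H_2 = 0.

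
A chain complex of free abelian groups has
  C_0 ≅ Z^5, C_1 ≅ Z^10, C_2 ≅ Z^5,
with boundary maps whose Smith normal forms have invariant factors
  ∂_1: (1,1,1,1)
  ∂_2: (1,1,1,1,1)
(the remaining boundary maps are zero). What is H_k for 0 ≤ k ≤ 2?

H_0: b_0 = 5 − 0 − 4 = 1; torsion from ∂_1 factors > 1: none. So H_0 = Z.
H_1: b_1 = 10 − 4 − 5 = 1; torsion from ∂_2 factors > 1: none. So H_1 = Z.
H_2: b_2 = 5 − 5 − 0 = 0; torsion from ∂_3 factors > 1: none. So H_2 = 0.

H_0 = Z,  H_1 = Z,  H_2 = 0.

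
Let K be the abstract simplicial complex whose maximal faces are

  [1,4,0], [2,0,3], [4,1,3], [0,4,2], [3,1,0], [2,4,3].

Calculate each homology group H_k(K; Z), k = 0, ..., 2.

H_0 = Z,  H_1 = 0,  H_2 = Z.

We work with the vertex ordering 0 < 1 < 2 < 3 < 4. The simplices of K, each written with vertices in increasing order, are:

  0-simplices (5): [0], [1], [2], [3], [4]
  1-simplices (9): [0,1], [0,2], [0,3], [0,4], [1,3], [1,4], [2,3], [2,4], [3,4]
  2-simplices (6): [0,1,3], [0,1,4], [0,2,3], [0,2,4], [1,3,4], [2,3,4]

so the chain groups are C_0 ≅ Z^5, C_1 ≅ Z^9, C_2 ≅ Z^6.

∂_1: C_1 → C_0 is given by ∂[p,q] = [q] − [p]. For instance
  ∂[3,4] = [4] − [3].
As a 5×9 matrix over Z this has rank 4, with invariant factors (1,1,1,1).

∂_2: C_2 → C_1 sends each 2-simplex [p,q,r] to [q,r] − [p,r] + [p,q]. For instance
  ∂[2,3,4] = [3,4] − [2,4] + [2,3],
  ∂[0,2,3] = [2,3] − [0,3] + [0,2].
The 9×6 boundary matrix has rank 5 and Smith normal form diag(1,1,1,1,1).

Now H_k = ker ∂_k / im ∂_{k+1}, so:

  H_0: rank C_0 − rank ∂_1 = 5 − 4 = 1, and the invariant factors of ∂_1 are all 1, so H_0 = Z.
  H_1: rank ker ∂_1 − rank ∂_2 = (9 − 4) − 5 = 0, and the invariant factors of ∂_2 are all 1, so H_1 = 0.
  H_2: rank ker ∂_2 − rank ∂_3 = (6 − 5) − 0 = 1, and there is no ∂_3, so H_2 = Z.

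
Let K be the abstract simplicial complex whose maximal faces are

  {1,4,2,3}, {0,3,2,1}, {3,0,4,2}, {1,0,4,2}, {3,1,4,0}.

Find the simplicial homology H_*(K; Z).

H_0 = Z,  H_1 = 0,  H_2 = 0,  H_3 = Z.

Fix the vertex order 0 < 1 < 2 < 3 < 4 and write every simplex with vertices in increasing order. Then dim K = 3 and the simplices of K are:

  0-simplices (5): [0], [1], [2], [3], [4]
  1-simplices (10): [0,1], [0,2], [0,3], [0,4], [1,2], [1,3], [1,4], [2,3], [2,4], [3,4]
  2-simplices (10): [0,1,2], [0,1,3], [0,1,4], [0,2,3], [0,2,4], [0,3,4], [1,2,3], [1,2,4], [1,3,4], [2,3,4]
  3-simplices (5): [0,1,2,3], [0,1,2,4], [0,1,3,4], [0,2,3,4], [1,2,3,4]

so the chain groups are C_0 ≅ Z^5, C_1 ≅ Z^10, C_2 ≅ Z^10, C_3 ≅ Z^5.

The boundary map ∂_1: C_1 → C_0 sends each edge [p,q] (with p < q) to q − p.
This gives a 5×10 integer matrix of rank 4; reducing to Smith normal form yields diagonal entries (1,1,1,1).

The boundary map ∂_2: C_2 → C_1 sends each 2-simplex [p,q,r] to [q,r] − [p,r] + [p,q]. For instance
  ∂[2,3,4] = [3,4] − [2,4] + [2,3],
  ∂[1,2,4] = [2,4] − [1,4] + [1,2].
This gives a 10×10 integer matrix of rank 6; reducing to Smith normal form yields diagonal entries (1,1,1,1,1,1).

Boundary ∂_3: C_3 → C_2 sends each 3-simplex σ to the alternating sum Σ_i (−1)^i (σ with its i-th vertex removed). For instance
  ∂[0,1,3,4] = [1,3,4] − [0,3,4] + [0,1,4] − [0,1,3],
  ∂[0,1,2,4] = [1,2,4] − [0,2,4] + [0,1,4] − [0,1,2].
The 10×5 boundary matrix has rank 4 and Smith normal form diag(1,1,1,1).

Computing H_k = (kernel of ∂_k) / (image of ∂_{k+1}):

  H_0: rank C_0 − rank ∂_1 = 5 − 4 = 1, and the invariant factors of ∂_1 are all 1, so H_0 = Z.
  H_1: rank ker ∂_1 − rank ∂_2 = (10 − 4) − 6 = 0, and the invariant factors of ∂_2 are all 1, so H_1 = 0.
  H_2: rank ker ∂_2 − rank ∂_3 = (10 − 6) − 4 = 0, and the invariant factors of ∂_3 are all 1, so H_2 = 0.
  H_3: rank ker ∂_3 − rank ∂_4 = (5 − 4) − 0 = 1, and there is no ∂_4, so H_3 = Z.

As a check, the Euler characteristic is 5 − 10 + 10 − 5 = 0, which agrees with 1 − 0 + 0 − 1 = 0.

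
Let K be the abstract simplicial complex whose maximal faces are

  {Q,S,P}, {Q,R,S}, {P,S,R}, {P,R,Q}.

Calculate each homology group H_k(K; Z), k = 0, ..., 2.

We work with the vertex ordering P < Q < R < S. The simplices of K, each written with vertices in increasing order, are:

  0-simplices (4): P, Q, R, S
  1-simplices (6): PQ, PR, PS, QR, QS, RS
  2-simplices (4): PQR, PQS, PRS, QRS

Hence C_0 ≅ Z^4, C_1 ≅ Z^6, C_2 ≅ Z^4.

The boundary map ∂_1: C_1 → C_0 is given by ∂[p,q] = [q] − [p]. For instance
  ∂PR = R − P.
As a 4×6 matrix over Z this has rank 3, with invariant factors (1,1,1).

Boundary ∂_2: C_2 → C_1 acts by ∂[p,q,r] = [q,r] − [p,r] + [p,q]. For instance
  ∂QRS = RS − QS + QR,
  ∂PQS = QS − PS + PQ.
This gives a 6×4 integer matrix of rank 3; reducing to Smith normal form yields diagonal entries (1,1,1).

Now H_k = ker ∂_k / im ∂_{k+1}, so:

  H_0: rank C_0 − rank ∂_1 = 4 − 3 = 1, and the invariant factors of ∂_1 are all 1, so H_0 ≅ Z.
  H_1: rank ker ∂_1 − rank ∂_2 = (6 − 3) − 3 = 0, and the invariant factors of ∂_2 are all 1, so H_1 ≅ 0.
  H_2: rank ker ∂_2 − rank ∂_3 = (4 − 3) − 0 = 1, and there is no ∂_3, so H_2 ≅ Z.

H_0 ≅ Z,  H_1 = 0,  H_2 ≅ Z.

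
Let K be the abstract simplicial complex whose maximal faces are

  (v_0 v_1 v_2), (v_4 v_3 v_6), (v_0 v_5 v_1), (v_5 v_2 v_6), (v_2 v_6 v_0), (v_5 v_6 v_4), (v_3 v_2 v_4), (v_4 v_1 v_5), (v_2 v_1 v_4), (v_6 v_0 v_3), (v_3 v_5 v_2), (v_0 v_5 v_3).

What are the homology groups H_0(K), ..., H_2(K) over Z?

Fix the vertex order v_0 < v_1 < v_2 < v_3 < v_4 < v_5 < v_6 and write every simplex with vertices in increasing order. Then dim K = 2 and the simplices of K are:

  0-simplices (7): [v_0], [v_1], [v_2], [v_3], [v_4], [v_5], [v_6]
  1-simplices (18): (18 of them)
  2-simplices (12): (12 of them)

giving chain groups C_0 ≅ Z^7, C_1 ≅ Z^18, C_2 ≅ Z^12.

∂_1: C_1 → C_0 sends each edge [p,q] (with p < q) to q − p.
This gives a 7×18 integer matrix of rank 6; reducing to Smith normal form yields diagonal entries (1,1,1,1,1,1).

The boundary map ∂_2: C_2 → C_1 maps a triangle to the signed sum of its edges. For instance
  ∂[v_1,v_4,v_5] = [v_4,v_5] − [v_1,v_5] + [v_1,v_4],
  ∂[v_0,v_1,v_5] = [v_1,v_5] − [v_0,v_5] + [v_0,v_1].
The resulting 18×12 matrix has rank 12, and its Smith normal form has invariant factors (1,1,1,1,1,1,1,1,1,1,1,2).

Now H_k = ker ∂_k / im ∂_{k+1}, so:

  H_0: rank C_0 − rank ∂_1 = 7 − 6 = 1, and the invariant factors of ∂_1 are all 1, so H_0 ≅ Z.
  H_1: rank ker ∂_1 − rank ∂_2 = (18 − 6) − 12 = 0, and ∂_2 has invariant factor 2 > 1, so H_1 ≅ Z/2.
  H_2: rank ker ∂_2 − rank ∂_3 = (12 − 12) − 0 = 0, and there is no ∂_3, so H_2 ≅ 0.

H_0 ≅ Z,  H_1 ≅ Z/2,  H_2 = 0.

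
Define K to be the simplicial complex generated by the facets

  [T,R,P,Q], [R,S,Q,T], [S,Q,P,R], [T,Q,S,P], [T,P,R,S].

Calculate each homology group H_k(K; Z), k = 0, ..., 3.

H_0 ≅ Z,  H_1 = 0,  H_2 = 0,  H_3 ≅ Z.

K has 5 vertices, 10 edges, 10 triangles, 5 3-simplices.
rank ∂_0 = 0, rank ∂_1 = 4 ⇒ b_0 = 5 − 0 − 4 = 1; all invariant factors of ∂_1 are 1 so no torsion. So H_0 = Z.
rank ∂_1 = 4, rank ∂_2 = 6 ⇒ b_1 = 10 − 4 − 6 = 0; all invariant factors of ∂_2 are 1 so no torsion. So H_1 = 0.
rank ∂_2 = 6, rank ∂_3 = 4 ⇒ b_2 = 10 − 6 − 4 = 0; all invariant factors of ∂_3 are 1 so no torsion. So H_2 = 0.
rank ∂_3 = 4, rank ∂_4 = 0 ⇒ b_3 = 5 − 4 − 0 = 1. So H_3 = Z.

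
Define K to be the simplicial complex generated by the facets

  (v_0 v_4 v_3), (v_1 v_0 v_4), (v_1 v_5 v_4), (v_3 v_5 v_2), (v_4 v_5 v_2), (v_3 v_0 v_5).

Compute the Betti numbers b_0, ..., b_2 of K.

We work with the vertex ordering v_0 < v_1 < v_2 < v_3 < v_4 < v_5. The simplices of K, each written with vertices in increasing order, are:

  0-simplices (6): [v_0], [v_1], [v_2], [v_3], [v_4], [v_5]
  1-simplices (12): [v_0,v_1], [v_0,v_3], [v_0,v_4], [v_0,v_5], [v_1,v_4], [v_1,v_5], [v_2,v_3], [v_2,v_4], [v_2,v_5], [v_3,v_4], [v_3,v_5], [v_4,v_5]
  2-simplices (6): [v_0,v_1,v_4], [v_0,v_3,v_4], [v_0,v_3,v_5], [v_1,v_4,v_5], [v_2,v_3,v_5], [v_2,v_4,v_5]

so the chain groups are C_0 ≅ Z^6, C_1 ≅ Z^12, C_2 ≅ Z^6.

Boundary ∂_1: C_1 → C_0 sends each edge [p,q] (with p < q) to q − p. For instance
  ∂[v_1,v_4] = [v_4] − [v_1].
As a 6×12 matrix over Z this has rank 5, with invariant factors (1,1,1,1,1).

The boundary map ∂_2: C_2 → C_1 sends each 2-simplex [p,q,r] to [q,r] − [p,r] + [p,q]. For instance
  ∂[v_0,v_3,v_5] = [v_3,v_5] − [v_0,v_5] + [v_0,v_3],
  ∂[v_0,v_1,v_4] = [v_1,v_4] − [v_0,v_4] + [v_0,v_1].
The 12×6 boundary matrix has rank 6 and Smith normal form diag(1,1,1,1,1,1).

Now H_k = ker ∂_k / im ∂_{k+1}, so:

  H_0: rank C_0 − rank ∂_1 = 6 − 5 = 1, and the invariant factors of ∂_1 are all 1, so H_0 ≅ Z.
  H_1: rank ker ∂_1 − rank ∂_2 = (12 − 5) − 6 = 1, and the invariant factors of ∂_2 are all 1, so H_1 ≅ Z.
  H_2: rank ker ∂_2 − rank ∂_3 = (6 − 6) − 0 = 0, and there is no ∂_3, so H_2 ≅ 0.

(K is a triangulation of the cylinder S^1 x I.)

Hence the Betti numbers are b_0 = 1, b_1 = 1, b_2 = 0.

b_0 = 1, b_1 = 1, b_2 = 0.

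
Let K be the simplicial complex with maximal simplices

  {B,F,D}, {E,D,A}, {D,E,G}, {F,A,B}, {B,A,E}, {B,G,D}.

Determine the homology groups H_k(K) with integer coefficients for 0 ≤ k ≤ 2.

H_0 = Z,  H_1 = Z,  H_2 = 0.

Take the total order A < B < D < E < F < G on the vertex set. Then K (dimension 2) consists of the simplices:

  0-simplices (6): A, B, D, E, F, G
  1-simplices (12): AB, AD, AE, AF, BD, BE, BF, BG, DE, DF, DG, EG
  2-simplices (6): ABE, ABF, ADE, BDF, BDG, DEG

giving chain groups C_0 ≅ Z^6, C_1 ≅ Z^12, C_2 ≅ Z^6.

Boundary ∂_1: C_1 → C_0 is given by ∂[p,q] = [q] − [p]. For instance
  ∂AE = E − A.
The 6×12 boundary matrix has rank 5 and Smith normal form diag(1,1,1,1,1).

Boundary ∂_2: C_2 → C_1 acts by ∂[p,q,r] = [q,r] − [p,r] + [p,q]. For instance
  ∂DEG = EG − DG + DE,
  ∂BDG = DG − BG + BD.
The 12×6 boundary matrix has rank 6 and Smith normal form diag(1,1,1,1,1,1).

Computing H_k = (kernel of ∂_k) / (image of ∂_{k+1}):

  H_0: rank C_0 − rank ∂_1 = 6 − 5 = 1, and the invariant factors of ∂_1 are all 1, so H_0 ≅ Z.
  H_1: rank ker ∂_1 − rank ∂_2 = (12 − 5) − 6 = 1, and the invariant factors of ∂_2 are all 1, so H_1 ≅ Z.
  H_2: rank ker ∂_2 − rank ∂_3 = (6 − 6) − 0 = 0, and there is no ∂_3, so H_2 ≅ 0.

As a check, the Euler characteristic is 6 − 12 + 6 = 0, which agrees with 1 − 1 + 0 = 0.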